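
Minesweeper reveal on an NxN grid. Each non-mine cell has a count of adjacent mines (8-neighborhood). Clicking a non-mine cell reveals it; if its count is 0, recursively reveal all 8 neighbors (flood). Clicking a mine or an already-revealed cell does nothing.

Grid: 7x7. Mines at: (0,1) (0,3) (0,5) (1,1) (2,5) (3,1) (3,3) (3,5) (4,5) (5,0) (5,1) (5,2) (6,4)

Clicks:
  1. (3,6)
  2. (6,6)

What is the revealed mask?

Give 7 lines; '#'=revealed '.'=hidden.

Answer: .......
.......
.......
......#
.......
.....##
.....##

Derivation:
Click 1 (3,6) count=3: revealed 1 new [(3,6)] -> total=1
Click 2 (6,6) count=0: revealed 4 new [(5,5) (5,6) (6,5) (6,6)] -> total=5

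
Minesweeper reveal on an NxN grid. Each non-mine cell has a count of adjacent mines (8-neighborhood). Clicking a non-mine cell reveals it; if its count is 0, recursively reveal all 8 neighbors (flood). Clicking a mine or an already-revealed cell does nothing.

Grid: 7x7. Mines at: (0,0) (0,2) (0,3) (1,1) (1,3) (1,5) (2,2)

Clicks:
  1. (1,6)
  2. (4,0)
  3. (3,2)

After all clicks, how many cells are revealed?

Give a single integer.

Click 1 (1,6) count=1: revealed 1 new [(1,6)] -> total=1
Click 2 (4,0) count=0: revealed 34 new [(2,0) (2,1) (2,3) (2,4) (2,5) (2,6) (3,0) (3,1) (3,2) (3,3) (3,4) (3,5) (3,6) (4,0) (4,1) (4,2) (4,3) (4,4) (4,5) (4,6) (5,0) (5,1) (5,2) (5,3) (5,4) (5,5) (5,6) (6,0) (6,1) (6,2) (6,3) (6,4) (6,5) (6,6)] -> total=35
Click 3 (3,2) count=1: revealed 0 new [(none)] -> total=35

Answer: 35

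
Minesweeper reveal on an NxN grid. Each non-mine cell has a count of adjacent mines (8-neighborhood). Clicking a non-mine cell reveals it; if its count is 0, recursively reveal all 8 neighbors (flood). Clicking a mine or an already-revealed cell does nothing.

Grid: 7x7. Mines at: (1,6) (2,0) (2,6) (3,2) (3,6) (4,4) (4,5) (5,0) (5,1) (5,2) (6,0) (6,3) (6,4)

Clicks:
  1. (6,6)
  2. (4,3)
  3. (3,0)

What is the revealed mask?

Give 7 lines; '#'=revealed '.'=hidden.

Answer: .......
.......
.......
#......
...#...
.....##
.....##

Derivation:
Click 1 (6,6) count=0: revealed 4 new [(5,5) (5,6) (6,5) (6,6)] -> total=4
Click 2 (4,3) count=3: revealed 1 new [(4,3)] -> total=5
Click 3 (3,0) count=1: revealed 1 new [(3,0)] -> total=6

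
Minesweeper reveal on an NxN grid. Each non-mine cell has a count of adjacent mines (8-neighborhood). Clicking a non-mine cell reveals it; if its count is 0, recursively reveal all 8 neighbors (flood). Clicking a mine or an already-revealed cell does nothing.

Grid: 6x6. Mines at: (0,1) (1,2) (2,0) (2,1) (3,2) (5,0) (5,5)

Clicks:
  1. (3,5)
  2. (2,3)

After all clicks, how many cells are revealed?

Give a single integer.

Click 1 (3,5) count=0: revealed 15 new [(0,3) (0,4) (0,5) (1,3) (1,4) (1,5) (2,3) (2,4) (2,5) (3,3) (3,4) (3,5) (4,3) (4,4) (4,5)] -> total=15
Click 2 (2,3) count=2: revealed 0 new [(none)] -> total=15

Answer: 15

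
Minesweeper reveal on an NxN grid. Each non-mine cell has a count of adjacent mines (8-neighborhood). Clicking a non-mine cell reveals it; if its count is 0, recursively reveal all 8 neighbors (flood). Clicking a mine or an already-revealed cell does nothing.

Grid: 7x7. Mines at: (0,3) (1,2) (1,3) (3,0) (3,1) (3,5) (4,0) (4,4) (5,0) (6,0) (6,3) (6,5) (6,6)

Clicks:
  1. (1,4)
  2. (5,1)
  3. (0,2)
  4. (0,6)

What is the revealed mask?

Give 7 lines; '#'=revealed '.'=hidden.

Click 1 (1,4) count=2: revealed 1 new [(1,4)] -> total=1
Click 2 (5,1) count=3: revealed 1 new [(5,1)] -> total=2
Click 3 (0,2) count=3: revealed 1 new [(0,2)] -> total=3
Click 4 (0,6) count=0: revealed 8 new [(0,4) (0,5) (0,6) (1,5) (1,6) (2,4) (2,5) (2,6)] -> total=11

Answer: ..#.###
....###
....###
.......
.......
.#.....
.......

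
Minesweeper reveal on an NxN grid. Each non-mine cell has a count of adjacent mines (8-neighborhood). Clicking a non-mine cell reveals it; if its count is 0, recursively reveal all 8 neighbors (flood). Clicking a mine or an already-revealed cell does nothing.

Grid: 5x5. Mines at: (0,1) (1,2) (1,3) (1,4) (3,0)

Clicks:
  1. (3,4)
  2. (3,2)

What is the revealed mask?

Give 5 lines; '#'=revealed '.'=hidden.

Click 1 (3,4) count=0: revealed 12 new [(2,1) (2,2) (2,3) (2,4) (3,1) (3,2) (3,3) (3,4) (4,1) (4,2) (4,3) (4,4)] -> total=12
Click 2 (3,2) count=0: revealed 0 new [(none)] -> total=12

Answer: .....
.....
.####
.####
.####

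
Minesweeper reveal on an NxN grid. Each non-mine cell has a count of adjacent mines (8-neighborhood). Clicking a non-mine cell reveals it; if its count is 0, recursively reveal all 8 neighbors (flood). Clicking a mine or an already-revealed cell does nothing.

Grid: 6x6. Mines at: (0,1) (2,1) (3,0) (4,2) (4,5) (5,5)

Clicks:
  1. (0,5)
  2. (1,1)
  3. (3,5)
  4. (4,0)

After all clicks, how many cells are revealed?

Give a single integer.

Click 1 (0,5) count=0: revealed 16 new [(0,2) (0,3) (0,4) (0,5) (1,2) (1,3) (1,4) (1,5) (2,2) (2,3) (2,4) (2,5) (3,2) (3,3) (3,4) (3,5)] -> total=16
Click 2 (1,1) count=2: revealed 1 new [(1,1)] -> total=17
Click 3 (3,5) count=1: revealed 0 new [(none)] -> total=17
Click 4 (4,0) count=1: revealed 1 new [(4,0)] -> total=18

Answer: 18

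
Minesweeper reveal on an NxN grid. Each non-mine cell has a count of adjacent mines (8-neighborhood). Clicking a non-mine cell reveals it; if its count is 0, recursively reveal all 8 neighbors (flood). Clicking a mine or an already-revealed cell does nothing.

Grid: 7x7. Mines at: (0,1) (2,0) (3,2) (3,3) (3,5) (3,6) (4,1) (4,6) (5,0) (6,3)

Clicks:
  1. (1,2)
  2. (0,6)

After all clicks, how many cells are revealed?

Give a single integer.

Click 1 (1,2) count=1: revealed 1 new [(1,2)] -> total=1
Click 2 (0,6) count=0: revealed 14 new [(0,2) (0,3) (0,4) (0,5) (0,6) (1,3) (1,4) (1,5) (1,6) (2,2) (2,3) (2,4) (2,5) (2,6)] -> total=15

Answer: 15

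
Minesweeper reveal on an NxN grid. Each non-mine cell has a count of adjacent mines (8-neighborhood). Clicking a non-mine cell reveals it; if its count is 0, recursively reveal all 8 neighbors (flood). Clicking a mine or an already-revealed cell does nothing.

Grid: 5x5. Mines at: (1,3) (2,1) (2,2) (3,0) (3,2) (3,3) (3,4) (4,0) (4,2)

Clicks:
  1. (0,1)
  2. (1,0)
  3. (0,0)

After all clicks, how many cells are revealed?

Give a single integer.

Click 1 (0,1) count=0: revealed 6 new [(0,0) (0,1) (0,2) (1,0) (1,1) (1,2)] -> total=6
Click 2 (1,0) count=1: revealed 0 new [(none)] -> total=6
Click 3 (0,0) count=0: revealed 0 new [(none)] -> total=6

Answer: 6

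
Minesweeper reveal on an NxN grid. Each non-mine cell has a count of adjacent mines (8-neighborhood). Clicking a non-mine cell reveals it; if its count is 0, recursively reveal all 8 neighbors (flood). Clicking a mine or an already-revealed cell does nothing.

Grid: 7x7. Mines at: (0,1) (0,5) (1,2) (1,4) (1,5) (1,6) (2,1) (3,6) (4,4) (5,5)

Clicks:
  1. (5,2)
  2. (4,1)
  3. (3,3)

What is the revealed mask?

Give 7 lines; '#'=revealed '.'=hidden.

Click 1 (5,2) count=0: revealed 18 new [(3,0) (3,1) (3,2) (3,3) (4,0) (4,1) (4,2) (4,3) (5,0) (5,1) (5,2) (5,3) (5,4) (6,0) (6,1) (6,2) (6,3) (6,4)] -> total=18
Click 2 (4,1) count=0: revealed 0 new [(none)] -> total=18
Click 3 (3,3) count=1: revealed 0 new [(none)] -> total=18

Answer: .......
.......
.......
####...
####...
#####..
#####..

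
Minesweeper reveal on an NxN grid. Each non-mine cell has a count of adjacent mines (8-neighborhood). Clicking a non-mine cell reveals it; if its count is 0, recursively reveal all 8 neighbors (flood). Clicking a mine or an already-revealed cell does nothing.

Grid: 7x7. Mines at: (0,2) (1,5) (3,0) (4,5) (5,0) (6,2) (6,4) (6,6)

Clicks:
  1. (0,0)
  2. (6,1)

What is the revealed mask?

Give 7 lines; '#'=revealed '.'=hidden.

Answer: ##.....
##.....
##.....
.......
.......
.......
.#.....

Derivation:
Click 1 (0,0) count=0: revealed 6 new [(0,0) (0,1) (1,0) (1,1) (2,0) (2,1)] -> total=6
Click 2 (6,1) count=2: revealed 1 new [(6,1)] -> total=7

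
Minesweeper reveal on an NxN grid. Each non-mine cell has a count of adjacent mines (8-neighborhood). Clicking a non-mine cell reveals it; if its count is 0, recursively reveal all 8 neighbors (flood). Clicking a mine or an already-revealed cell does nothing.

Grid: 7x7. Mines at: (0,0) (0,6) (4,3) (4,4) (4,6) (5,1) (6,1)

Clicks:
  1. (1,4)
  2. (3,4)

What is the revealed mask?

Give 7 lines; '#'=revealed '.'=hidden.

Click 1 (1,4) count=0: revealed 29 new [(0,1) (0,2) (0,3) (0,4) (0,5) (1,0) (1,1) (1,2) (1,3) (1,4) (1,5) (1,6) (2,0) (2,1) (2,2) (2,3) (2,4) (2,5) (2,6) (3,0) (3,1) (3,2) (3,3) (3,4) (3,5) (3,6) (4,0) (4,1) (4,2)] -> total=29
Click 2 (3,4) count=2: revealed 0 new [(none)] -> total=29

Answer: .#####.
#######
#######
#######
###....
.......
.......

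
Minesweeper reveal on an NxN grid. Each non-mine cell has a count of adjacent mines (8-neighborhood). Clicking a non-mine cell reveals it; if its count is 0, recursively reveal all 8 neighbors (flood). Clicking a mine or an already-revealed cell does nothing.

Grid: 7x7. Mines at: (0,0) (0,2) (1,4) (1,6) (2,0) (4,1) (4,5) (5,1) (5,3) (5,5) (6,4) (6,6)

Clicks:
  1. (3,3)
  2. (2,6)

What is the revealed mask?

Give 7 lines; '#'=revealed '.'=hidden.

Answer: .......
.###...
.####.#
.####..
..###..
.......
.......

Derivation:
Click 1 (3,3) count=0: revealed 14 new [(1,1) (1,2) (1,3) (2,1) (2,2) (2,3) (2,4) (3,1) (3,2) (3,3) (3,4) (4,2) (4,3) (4,4)] -> total=14
Click 2 (2,6) count=1: revealed 1 new [(2,6)] -> total=15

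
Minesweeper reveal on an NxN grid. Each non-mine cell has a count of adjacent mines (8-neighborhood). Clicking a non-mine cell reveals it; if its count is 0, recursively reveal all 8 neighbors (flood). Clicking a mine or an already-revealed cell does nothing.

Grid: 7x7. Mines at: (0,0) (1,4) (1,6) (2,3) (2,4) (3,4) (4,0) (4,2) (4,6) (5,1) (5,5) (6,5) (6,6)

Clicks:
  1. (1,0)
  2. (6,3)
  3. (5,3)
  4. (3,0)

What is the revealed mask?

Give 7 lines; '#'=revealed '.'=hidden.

Answer: .......
#......
.......
#......
.......
..###..
..###..

Derivation:
Click 1 (1,0) count=1: revealed 1 new [(1,0)] -> total=1
Click 2 (6,3) count=0: revealed 6 new [(5,2) (5,3) (5,4) (6,2) (6,3) (6,4)] -> total=7
Click 3 (5,3) count=1: revealed 0 new [(none)] -> total=7
Click 4 (3,0) count=1: revealed 1 new [(3,0)] -> total=8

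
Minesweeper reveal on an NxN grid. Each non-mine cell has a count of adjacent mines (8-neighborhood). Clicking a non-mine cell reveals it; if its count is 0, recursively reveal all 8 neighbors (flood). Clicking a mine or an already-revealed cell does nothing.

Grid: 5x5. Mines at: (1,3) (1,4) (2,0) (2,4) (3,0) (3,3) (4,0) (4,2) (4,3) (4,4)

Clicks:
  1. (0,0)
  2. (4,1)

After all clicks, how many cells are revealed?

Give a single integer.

Click 1 (0,0) count=0: revealed 6 new [(0,0) (0,1) (0,2) (1,0) (1,1) (1,2)] -> total=6
Click 2 (4,1) count=3: revealed 1 new [(4,1)] -> total=7

Answer: 7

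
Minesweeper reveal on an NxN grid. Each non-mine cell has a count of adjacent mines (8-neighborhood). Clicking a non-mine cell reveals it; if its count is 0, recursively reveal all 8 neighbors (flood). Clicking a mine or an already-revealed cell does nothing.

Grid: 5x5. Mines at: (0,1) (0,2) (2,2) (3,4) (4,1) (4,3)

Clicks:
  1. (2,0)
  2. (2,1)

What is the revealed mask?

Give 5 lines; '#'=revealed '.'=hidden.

Click 1 (2,0) count=0: revealed 6 new [(1,0) (1,1) (2,0) (2,1) (3,0) (3,1)] -> total=6
Click 2 (2,1) count=1: revealed 0 new [(none)] -> total=6

Answer: .....
##...
##...
##...
.....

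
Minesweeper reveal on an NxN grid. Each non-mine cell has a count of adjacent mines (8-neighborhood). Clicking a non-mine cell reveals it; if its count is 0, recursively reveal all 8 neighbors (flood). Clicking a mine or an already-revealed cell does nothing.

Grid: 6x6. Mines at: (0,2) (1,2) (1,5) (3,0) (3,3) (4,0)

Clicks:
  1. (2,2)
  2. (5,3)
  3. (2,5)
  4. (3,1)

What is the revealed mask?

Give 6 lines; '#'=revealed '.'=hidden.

Answer: ......
......
..#.##
.#..##
.#####
.#####

Derivation:
Click 1 (2,2) count=2: revealed 1 new [(2,2)] -> total=1
Click 2 (5,3) count=0: revealed 14 new [(2,4) (2,5) (3,4) (3,5) (4,1) (4,2) (4,3) (4,4) (4,5) (5,1) (5,2) (5,3) (5,4) (5,5)] -> total=15
Click 3 (2,5) count=1: revealed 0 new [(none)] -> total=15
Click 4 (3,1) count=2: revealed 1 new [(3,1)] -> total=16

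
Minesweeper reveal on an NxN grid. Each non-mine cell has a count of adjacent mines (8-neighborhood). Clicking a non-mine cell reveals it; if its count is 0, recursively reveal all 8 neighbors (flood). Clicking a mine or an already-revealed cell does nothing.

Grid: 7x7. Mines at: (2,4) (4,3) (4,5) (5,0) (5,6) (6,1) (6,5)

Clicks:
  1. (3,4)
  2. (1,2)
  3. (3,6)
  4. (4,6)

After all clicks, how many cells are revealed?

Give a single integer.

Answer: 31

Derivation:
Click 1 (3,4) count=3: revealed 1 new [(3,4)] -> total=1
Click 2 (1,2) count=0: revealed 29 new [(0,0) (0,1) (0,2) (0,3) (0,4) (0,5) (0,6) (1,0) (1,1) (1,2) (1,3) (1,4) (1,5) (1,6) (2,0) (2,1) (2,2) (2,3) (2,5) (2,6) (3,0) (3,1) (3,2) (3,3) (3,5) (3,6) (4,0) (4,1) (4,2)] -> total=30
Click 3 (3,6) count=1: revealed 0 new [(none)] -> total=30
Click 4 (4,6) count=2: revealed 1 new [(4,6)] -> total=31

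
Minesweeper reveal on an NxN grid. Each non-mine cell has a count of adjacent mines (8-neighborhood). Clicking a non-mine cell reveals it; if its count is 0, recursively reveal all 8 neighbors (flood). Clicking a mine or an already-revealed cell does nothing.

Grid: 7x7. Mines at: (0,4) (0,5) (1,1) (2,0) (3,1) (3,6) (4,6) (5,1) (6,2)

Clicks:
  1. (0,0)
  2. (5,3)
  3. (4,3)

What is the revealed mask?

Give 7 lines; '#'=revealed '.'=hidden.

Click 1 (0,0) count=1: revealed 1 new [(0,0)] -> total=1
Click 2 (5,3) count=1: revealed 1 new [(5,3)] -> total=2
Click 3 (4,3) count=0: revealed 24 new [(1,2) (1,3) (1,4) (1,5) (2,2) (2,3) (2,4) (2,5) (3,2) (3,3) (3,4) (3,5) (4,2) (4,3) (4,4) (4,5) (5,2) (5,4) (5,5) (5,6) (6,3) (6,4) (6,5) (6,6)] -> total=26

Answer: #......
..####.
..####.
..####.
..####.
..#####
...####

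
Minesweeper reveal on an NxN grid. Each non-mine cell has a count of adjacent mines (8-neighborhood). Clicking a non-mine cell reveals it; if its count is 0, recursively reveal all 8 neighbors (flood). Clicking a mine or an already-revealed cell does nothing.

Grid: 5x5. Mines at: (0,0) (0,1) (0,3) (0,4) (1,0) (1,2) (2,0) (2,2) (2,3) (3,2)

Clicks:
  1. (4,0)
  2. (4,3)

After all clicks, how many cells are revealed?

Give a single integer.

Answer: 5

Derivation:
Click 1 (4,0) count=0: revealed 4 new [(3,0) (3,1) (4,0) (4,1)] -> total=4
Click 2 (4,3) count=1: revealed 1 new [(4,3)] -> total=5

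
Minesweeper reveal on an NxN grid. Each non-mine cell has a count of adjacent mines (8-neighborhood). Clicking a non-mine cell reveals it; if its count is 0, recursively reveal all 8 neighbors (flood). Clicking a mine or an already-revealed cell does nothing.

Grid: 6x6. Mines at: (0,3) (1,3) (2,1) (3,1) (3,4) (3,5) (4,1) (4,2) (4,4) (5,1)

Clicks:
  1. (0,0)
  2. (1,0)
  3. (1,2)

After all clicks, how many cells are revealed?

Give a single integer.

Answer: 6

Derivation:
Click 1 (0,0) count=0: revealed 6 new [(0,0) (0,1) (0,2) (1,0) (1,1) (1,2)] -> total=6
Click 2 (1,0) count=1: revealed 0 new [(none)] -> total=6
Click 3 (1,2) count=3: revealed 0 new [(none)] -> total=6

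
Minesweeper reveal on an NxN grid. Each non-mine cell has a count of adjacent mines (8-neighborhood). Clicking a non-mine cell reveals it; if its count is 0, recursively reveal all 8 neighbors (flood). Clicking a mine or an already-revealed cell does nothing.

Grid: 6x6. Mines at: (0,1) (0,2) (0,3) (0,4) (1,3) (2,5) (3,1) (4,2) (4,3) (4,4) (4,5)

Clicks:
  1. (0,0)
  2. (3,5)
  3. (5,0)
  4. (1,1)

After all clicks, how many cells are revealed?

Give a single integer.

Click 1 (0,0) count=1: revealed 1 new [(0,0)] -> total=1
Click 2 (3,5) count=3: revealed 1 new [(3,5)] -> total=2
Click 3 (5,0) count=0: revealed 4 new [(4,0) (4,1) (5,0) (5,1)] -> total=6
Click 4 (1,1) count=2: revealed 1 new [(1,1)] -> total=7

Answer: 7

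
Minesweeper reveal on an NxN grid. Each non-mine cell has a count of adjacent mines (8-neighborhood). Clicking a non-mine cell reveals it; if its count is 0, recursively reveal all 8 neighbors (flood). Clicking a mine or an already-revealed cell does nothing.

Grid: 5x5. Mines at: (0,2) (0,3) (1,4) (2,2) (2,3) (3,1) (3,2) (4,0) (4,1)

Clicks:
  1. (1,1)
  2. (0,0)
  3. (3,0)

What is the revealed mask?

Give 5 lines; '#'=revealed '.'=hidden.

Answer: ##...
##...
##...
#....
.....

Derivation:
Click 1 (1,1) count=2: revealed 1 new [(1,1)] -> total=1
Click 2 (0,0) count=0: revealed 5 new [(0,0) (0,1) (1,0) (2,0) (2,1)] -> total=6
Click 3 (3,0) count=3: revealed 1 new [(3,0)] -> total=7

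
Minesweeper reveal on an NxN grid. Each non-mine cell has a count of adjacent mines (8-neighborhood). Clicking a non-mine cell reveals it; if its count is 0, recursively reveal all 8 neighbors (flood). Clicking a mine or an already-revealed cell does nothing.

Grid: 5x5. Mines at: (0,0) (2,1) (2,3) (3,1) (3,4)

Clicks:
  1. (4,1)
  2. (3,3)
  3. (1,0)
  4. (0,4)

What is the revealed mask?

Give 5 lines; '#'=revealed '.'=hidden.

Answer: .####
#####
.....
...#.
.#...

Derivation:
Click 1 (4,1) count=1: revealed 1 new [(4,1)] -> total=1
Click 2 (3,3) count=2: revealed 1 new [(3,3)] -> total=2
Click 3 (1,0) count=2: revealed 1 new [(1,0)] -> total=3
Click 4 (0,4) count=0: revealed 8 new [(0,1) (0,2) (0,3) (0,4) (1,1) (1,2) (1,3) (1,4)] -> total=11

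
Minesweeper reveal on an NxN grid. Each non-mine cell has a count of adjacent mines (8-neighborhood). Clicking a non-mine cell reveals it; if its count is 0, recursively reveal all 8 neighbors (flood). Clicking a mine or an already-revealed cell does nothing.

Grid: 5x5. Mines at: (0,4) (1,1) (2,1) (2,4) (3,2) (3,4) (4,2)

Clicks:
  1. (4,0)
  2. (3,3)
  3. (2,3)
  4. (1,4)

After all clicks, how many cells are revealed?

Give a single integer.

Answer: 7

Derivation:
Click 1 (4,0) count=0: revealed 4 new [(3,0) (3,1) (4,0) (4,1)] -> total=4
Click 2 (3,3) count=4: revealed 1 new [(3,3)] -> total=5
Click 3 (2,3) count=3: revealed 1 new [(2,3)] -> total=6
Click 4 (1,4) count=2: revealed 1 new [(1,4)] -> total=7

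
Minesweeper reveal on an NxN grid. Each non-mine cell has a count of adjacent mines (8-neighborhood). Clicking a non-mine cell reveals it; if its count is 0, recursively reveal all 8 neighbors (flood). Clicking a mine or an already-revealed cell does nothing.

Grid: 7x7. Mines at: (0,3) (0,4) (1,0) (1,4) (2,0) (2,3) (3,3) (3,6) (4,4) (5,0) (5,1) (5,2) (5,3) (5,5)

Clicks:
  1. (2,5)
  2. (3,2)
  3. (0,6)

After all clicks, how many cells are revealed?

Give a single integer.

Answer: 7

Derivation:
Click 1 (2,5) count=2: revealed 1 new [(2,5)] -> total=1
Click 2 (3,2) count=2: revealed 1 new [(3,2)] -> total=2
Click 3 (0,6) count=0: revealed 5 new [(0,5) (0,6) (1,5) (1,6) (2,6)] -> total=7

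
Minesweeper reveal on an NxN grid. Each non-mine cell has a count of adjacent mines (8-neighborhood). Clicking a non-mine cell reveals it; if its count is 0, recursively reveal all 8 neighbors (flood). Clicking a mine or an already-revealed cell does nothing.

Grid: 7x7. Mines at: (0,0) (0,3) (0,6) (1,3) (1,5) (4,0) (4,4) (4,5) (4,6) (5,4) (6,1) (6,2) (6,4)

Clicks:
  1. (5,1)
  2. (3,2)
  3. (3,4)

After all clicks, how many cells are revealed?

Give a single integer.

Click 1 (5,1) count=3: revealed 1 new [(5,1)] -> total=1
Click 2 (3,2) count=0: revealed 16 new [(1,0) (1,1) (1,2) (2,0) (2,1) (2,2) (2,3) (3,0) (3,1) (3,2) (3,3) (4,1) (4,2) (4,3) (5,2) (5,3)] -> total=17
Click 3 (3,4) count=2: revealed 1 new [(3,4)] -> total=18

Answer: 18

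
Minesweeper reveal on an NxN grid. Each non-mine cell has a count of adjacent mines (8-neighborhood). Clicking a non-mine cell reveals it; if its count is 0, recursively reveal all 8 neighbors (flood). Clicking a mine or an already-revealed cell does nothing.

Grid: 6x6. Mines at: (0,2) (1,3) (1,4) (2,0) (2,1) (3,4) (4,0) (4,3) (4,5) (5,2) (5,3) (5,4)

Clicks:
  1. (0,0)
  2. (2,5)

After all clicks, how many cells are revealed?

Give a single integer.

Click 1 (0,0) count=0: revealed 4 new [(0,0) (0,1) (1,0) (1,1)] -> total=4
Click 2 (2,5) count=2: revealed 1 new [(2,5)] -> total=5

Answer: 5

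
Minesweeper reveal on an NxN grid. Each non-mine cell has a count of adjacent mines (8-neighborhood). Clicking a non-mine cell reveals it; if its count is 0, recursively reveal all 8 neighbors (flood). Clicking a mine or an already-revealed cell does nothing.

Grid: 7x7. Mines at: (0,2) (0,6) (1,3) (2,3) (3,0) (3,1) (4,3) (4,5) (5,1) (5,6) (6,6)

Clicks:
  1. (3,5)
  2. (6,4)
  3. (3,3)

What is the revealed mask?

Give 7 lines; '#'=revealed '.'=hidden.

Click 1 (3,5) count=1: revealed 1 new [(3,5)] -> total=1
Click 2 (6,4) count=0: revealed 8 new [(5,2) (5,3) (5,4) (5,5) (6,2) (6,3) (6,4) (6,5)] -> total=9
Click 3 (3,3) count=2: revealed 1 new [(3,3)] -> total=10

Answer: .......
.......
.......
...#.#.
.......
..####.
..####.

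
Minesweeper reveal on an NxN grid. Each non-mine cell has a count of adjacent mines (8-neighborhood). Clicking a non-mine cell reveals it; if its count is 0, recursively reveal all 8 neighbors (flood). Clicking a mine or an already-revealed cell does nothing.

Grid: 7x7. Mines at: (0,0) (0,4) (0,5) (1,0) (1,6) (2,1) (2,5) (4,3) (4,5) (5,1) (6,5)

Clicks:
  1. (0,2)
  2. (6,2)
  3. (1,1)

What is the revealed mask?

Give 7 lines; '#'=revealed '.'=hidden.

Click 1 (0,2) count=0: revealed 6 new [(0,1) (0,2) (0,3) (1,1) (1,2) (1,3)] -> total=6
Click 2 (6,2) count=1: revealed 1 new [(6,2)] -> total=7
Click 3 (1,1) count=3: revealed 0 new [(none)] -> total=7

Answer: .###...
.###...
.......
.......
.......
.......
..#....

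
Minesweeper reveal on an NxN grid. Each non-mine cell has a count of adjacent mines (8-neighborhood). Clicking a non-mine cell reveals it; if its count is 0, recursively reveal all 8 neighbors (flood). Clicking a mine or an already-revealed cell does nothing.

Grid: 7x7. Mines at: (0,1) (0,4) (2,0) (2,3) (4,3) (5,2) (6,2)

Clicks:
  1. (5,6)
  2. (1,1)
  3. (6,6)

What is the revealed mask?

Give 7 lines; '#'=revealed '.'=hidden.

Click 1 (5,6) count=0: revealed 22 new [(0,5) (0,6) (1,4) (1,5) (1,6) (2,4) (2,5) (2,6) (3,4) (3,5) (3,6) (4,4) (4,5) (4,6) (5,3) (5,4) (5,5) (5,6) (6,3) (6,4) (6,5) (6,6)] -> total=22
Click 2 (1,1) count=2: revealed 1 new [(1,1)] -> total=23
Click 3 (6,6) count=0: revealed 0 new [(none)] -> total=23

Answer: .....##
.#..###
....###
....###
....###
...####
...####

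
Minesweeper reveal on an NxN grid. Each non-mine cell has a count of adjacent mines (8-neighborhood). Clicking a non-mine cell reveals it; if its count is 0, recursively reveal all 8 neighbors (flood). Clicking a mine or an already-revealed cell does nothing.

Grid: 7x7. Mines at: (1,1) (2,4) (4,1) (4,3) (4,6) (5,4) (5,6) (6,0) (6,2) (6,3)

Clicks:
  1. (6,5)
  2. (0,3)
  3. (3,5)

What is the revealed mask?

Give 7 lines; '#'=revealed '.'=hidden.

Click 1 (6,5) count=2: revealed 1 new [(6,5)] -> total=1
Click 2 (0,3) count=0: revealed 14 new [(0,2) (0,3) (0,4) (0,5) (0,6) (1,2) (1,3) (1,4) (1,5) (1,6) (2,5) (2,6) (3,5) (3,6)] -> total=15
Click 3 (3,5) count=2: revealed 0 new [(none)] -> total=15

Answer: ..#####
..#####
.....##
.....##
.......
.......
.....#.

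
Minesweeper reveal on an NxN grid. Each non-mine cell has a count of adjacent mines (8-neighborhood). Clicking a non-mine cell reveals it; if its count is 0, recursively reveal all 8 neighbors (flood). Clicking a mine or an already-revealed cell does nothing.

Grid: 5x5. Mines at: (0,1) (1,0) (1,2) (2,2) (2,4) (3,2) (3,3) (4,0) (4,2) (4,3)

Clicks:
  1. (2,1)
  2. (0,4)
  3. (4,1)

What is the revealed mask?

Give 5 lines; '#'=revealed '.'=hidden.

Click 1 (2,1) count=4: revealed 1 new [(2,1)] -> total=1
Click 2 (0,4) count=0: revealed 4 new [(0,3) (0,4) (1,3) (1,4)] -> total=5
Click 3 (4,1) count=3: revealed 1 new [(4,1)] -> total=6

Answer: ...##
...##
.#...
.....
.#...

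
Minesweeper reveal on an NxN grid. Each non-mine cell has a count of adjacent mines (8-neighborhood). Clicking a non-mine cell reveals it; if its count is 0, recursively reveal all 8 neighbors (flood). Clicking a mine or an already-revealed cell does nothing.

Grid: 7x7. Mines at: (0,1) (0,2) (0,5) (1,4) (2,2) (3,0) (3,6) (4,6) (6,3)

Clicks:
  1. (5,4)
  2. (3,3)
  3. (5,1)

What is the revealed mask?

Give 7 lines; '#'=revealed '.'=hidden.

Answer: .......
.......
...###.
.#####.
######.
######.
###....

Derivation:
Click 1 (5,4) count=1: revealed 1 new [(5,4)] -> total=1
Click 2 (3,3) count=1: revealed 1 new [(3,3)] -> total=2
Click 3 (5,1) count=0: revealed 21 new [(2,3) (2,4) (2,5) (3,1) (3,2) (3,4) (3,5) (4,0) (4,1) (4,2) (4,3) (4,4) (4,5) (5,0) (5,1) (5,2) (5,3) (5,5) (6,0) (6,1) (6,2)] -> total=23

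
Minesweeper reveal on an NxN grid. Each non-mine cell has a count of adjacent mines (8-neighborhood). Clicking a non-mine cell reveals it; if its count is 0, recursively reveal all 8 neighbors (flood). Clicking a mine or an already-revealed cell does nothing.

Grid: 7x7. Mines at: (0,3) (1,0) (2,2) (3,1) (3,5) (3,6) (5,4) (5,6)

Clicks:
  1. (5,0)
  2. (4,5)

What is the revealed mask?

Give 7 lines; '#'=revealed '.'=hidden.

Click 1 (5,0) count=0: revealed 12 new [(4,0) (4,1) (4,2) (4,3) (5,0) (5,1) (5,2) (5,3) (6,0) (6,1) (6,2) (6,3)] -> total=12
Click 2 (4,5) count=4: revealed 1 new [(4,5)] -> total=13

Answer: .......
.......
.......
.......
####.#.
####...
####...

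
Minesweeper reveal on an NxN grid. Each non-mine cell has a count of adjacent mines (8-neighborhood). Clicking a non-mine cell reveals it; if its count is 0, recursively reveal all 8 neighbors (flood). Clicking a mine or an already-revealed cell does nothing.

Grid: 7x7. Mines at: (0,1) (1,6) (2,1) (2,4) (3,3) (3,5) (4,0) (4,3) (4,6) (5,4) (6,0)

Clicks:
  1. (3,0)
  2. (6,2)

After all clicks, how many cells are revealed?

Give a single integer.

Click 1 (3,0) count=2: revealed 1 new [(3,0)] -> total=1
Click 2 (6,2) count=0: revealed 6 new [(5,1) (5,2) (5,3) (6,1) (6,2) (6,3)] -> total=7

Answer: 7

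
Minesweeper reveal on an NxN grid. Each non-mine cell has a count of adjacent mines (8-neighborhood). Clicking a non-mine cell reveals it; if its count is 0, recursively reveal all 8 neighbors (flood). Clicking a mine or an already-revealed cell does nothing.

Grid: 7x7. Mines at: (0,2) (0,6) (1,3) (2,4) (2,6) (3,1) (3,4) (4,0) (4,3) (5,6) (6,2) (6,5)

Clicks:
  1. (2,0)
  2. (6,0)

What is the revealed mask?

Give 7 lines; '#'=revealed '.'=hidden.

Click 1 (2,0) count=1: revealed 1 new [(2,0)] -> total=1
Click 2 (6,0) count=0: revealed 4 new [(5,0) (5,1) (6,0) (6,1)] -> total=5

Answer: .......
.......
#......
.......
.......
##.....
##.....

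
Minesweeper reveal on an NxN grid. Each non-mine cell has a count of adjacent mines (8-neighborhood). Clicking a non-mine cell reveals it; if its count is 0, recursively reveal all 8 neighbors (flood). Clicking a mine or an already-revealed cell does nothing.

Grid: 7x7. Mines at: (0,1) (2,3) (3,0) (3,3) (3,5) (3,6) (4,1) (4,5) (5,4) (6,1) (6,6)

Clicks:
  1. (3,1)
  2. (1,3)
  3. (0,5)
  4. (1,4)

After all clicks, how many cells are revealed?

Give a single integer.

Answer: 14

Derivation:
Click 1 (3,1) count=2: revealed 1 new [(3,1)] -> total=1
Click 2 (1,3) count=1: revealed 1 new [(1,3)] -> total=2
Click 3 (0,5) count=0: revealed 12 new [(0,2) (0,3) (0,4) (0,5) (0,6) (1,2) (1,4) (1,5) (1,6) (2,4) (2,5) (2,6)] -> total=14
Click 4 (1,4) count=1: revealed 0 new [(none)] -> total=14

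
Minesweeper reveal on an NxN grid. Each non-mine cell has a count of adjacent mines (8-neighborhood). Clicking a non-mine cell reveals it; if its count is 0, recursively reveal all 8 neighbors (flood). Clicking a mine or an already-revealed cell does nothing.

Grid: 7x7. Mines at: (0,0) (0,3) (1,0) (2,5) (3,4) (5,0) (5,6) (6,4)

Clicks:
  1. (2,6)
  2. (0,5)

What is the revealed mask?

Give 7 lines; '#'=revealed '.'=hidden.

Answer: ....###
....###
......#
.......
.......
.......
.......

Derivation:
Click 1 (2,6) count=1: revealed 1 new [(2,6)] -> total=1
Click 2 (0,5) count=0: revealed 6 new [(0,4) (0,5) (0,6) (1,4) (1,5) (1,6)] -> total=7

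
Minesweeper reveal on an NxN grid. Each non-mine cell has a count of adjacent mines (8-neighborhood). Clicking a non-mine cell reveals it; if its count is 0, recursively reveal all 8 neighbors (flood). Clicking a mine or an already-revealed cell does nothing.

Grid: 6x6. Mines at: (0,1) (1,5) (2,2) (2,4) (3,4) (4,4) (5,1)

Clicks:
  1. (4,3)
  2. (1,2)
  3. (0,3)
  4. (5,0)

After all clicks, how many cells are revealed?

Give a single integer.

Answer: 8

Derivation:
Click 1 (4,3) count=2: revealed 1 new [(4,3)] -> total=1
Click 2 (1,2) count=2: revealed 1 new [(1,2)] -> total=2
Click 3 (0,3) count=0: revealed 5 new [(0,2) (0,3) (0,4) (1,3) (1,4)] -> total=7
Click 4 (5,0) count=1: revealed 1 new [(5,0)] -> total=8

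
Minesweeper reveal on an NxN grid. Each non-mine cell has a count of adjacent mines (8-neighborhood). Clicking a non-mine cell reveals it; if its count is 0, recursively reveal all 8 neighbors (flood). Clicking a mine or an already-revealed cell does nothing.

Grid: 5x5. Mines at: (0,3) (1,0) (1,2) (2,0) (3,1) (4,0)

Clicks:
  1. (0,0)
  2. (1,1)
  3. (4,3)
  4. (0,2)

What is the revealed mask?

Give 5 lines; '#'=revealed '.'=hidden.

Answer: #.#..
.#.##
..###
..###
..###

Derivation:
Click 1 (0,0) count=1: revealed 1 new [(0,0)] -> total=1
Click 2 (1,1) count=3: revealed 1 new [(1,1)] -> total=2
Click 3 (4,3) count=0: revealed 11 new [(1,3) (1,4) (2,2) (2,3) (2,4) (3,2) (3,3) (3,4) (4,2) (4,3) (4,4)] -> total=13
Click 4 (0,2) count=2: revealed 1 new [(0,2)] -> total=14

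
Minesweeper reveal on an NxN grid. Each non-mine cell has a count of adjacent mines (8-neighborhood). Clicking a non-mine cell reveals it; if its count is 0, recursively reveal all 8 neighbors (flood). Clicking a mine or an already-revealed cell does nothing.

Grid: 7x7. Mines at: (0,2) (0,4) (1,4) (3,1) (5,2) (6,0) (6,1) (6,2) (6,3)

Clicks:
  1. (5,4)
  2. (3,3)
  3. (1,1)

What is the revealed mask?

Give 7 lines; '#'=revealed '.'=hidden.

Answer: .....##
.#...##
..#####
..#####
..#####
...####
....###

Derivation:
Click 1 (5,4) count=1: revealed 1 new [(5,4)] -> total=1
Click 2 (3,3) count=0: revealed 25 new [(0,5) (0,6) (1,5) (1,6) (2,2) (2,3) (2,4) (2,5) (2,6) (3,2) (3,3) (3,4) (3,5) (3,6) (4,2) (4,3) (4,4) (4,5) (4,6) (5,3) (5,5) (5,6) (6,4) (6,5) (6,6)] -> total=26
Click 3 (1,1) count=1: revealed 1 new [(1,1)] -> total=27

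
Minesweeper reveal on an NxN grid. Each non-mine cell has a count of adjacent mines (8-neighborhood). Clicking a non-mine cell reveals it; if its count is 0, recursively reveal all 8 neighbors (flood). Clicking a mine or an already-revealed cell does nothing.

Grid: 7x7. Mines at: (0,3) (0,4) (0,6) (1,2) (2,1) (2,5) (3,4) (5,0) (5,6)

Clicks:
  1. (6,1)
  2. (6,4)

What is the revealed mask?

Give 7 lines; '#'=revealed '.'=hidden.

Answer: .......
.......
.......
.###...
.#####.
.#####.
.#####.

Derivation:
Click 1 (6,1) count=1: revealed 1 new [(6,1)] -> total=1
Click 2 (6,4) count=0: revealed 17 new [(3,1) (3,2) (3,3) (4,1) (4,2) (4,3) (4,4) (4,5) (5,1) (5,2) (5,3) (5,4) (5,5) (6,2) (6,3) (6,4) (6,5)] -> total=18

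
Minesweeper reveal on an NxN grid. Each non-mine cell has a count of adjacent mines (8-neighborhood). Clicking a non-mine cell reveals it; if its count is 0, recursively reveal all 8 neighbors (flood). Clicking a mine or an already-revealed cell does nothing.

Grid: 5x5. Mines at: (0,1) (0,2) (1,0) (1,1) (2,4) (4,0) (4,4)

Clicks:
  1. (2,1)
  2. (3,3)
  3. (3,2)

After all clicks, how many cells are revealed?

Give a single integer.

Click 1 (2,1) count=2: revealed 1 new [(2,1)] -> total=1
Click 2 (3,3) count=2: revealed 1 new [(3,3)] -> total=2
Click 3 (3,2) count=0: revealed 7 new [(2,2) (2,3) (3,1) (3,2) (4,1) (4,2) (4,3)] -> total=9

Answer: 9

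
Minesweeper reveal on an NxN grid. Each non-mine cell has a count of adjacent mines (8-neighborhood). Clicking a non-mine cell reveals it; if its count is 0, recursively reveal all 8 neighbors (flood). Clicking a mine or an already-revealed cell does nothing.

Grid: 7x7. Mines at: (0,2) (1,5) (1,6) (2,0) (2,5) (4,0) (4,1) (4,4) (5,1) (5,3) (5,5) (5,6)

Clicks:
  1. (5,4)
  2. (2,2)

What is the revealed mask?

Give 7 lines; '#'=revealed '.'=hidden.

Answer: .......
.####..
.####..
.####..
.......
....#..
.......

Derivation:
Click 1 (5,4) count=3: revealed 1 new [(5,4)] -> total=1
Click 2 (2,2) count=0: revealed 12 new [(1,1) (1,2) (1,3) (1,4) (2,1) (2,2) (2,3) (2,4) (3,1) (3,2) (3,3) (3,4)] -> total=13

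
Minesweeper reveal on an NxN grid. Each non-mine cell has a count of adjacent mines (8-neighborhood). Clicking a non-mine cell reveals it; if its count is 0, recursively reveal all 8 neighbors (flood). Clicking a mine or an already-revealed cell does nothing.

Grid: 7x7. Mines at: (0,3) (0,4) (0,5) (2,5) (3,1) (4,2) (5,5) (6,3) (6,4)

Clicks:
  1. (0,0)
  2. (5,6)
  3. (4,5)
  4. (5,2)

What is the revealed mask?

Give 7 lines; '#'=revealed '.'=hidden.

Click 1 (0,0) count=0: revealed 9 new [(0,0) (0,1) (0,2) (1,0) (1,1) (1,2) (2,0) (2,1) (2,2)] -> total=9
Click 2 (5,6) count=1: revealed 1 new [(5,6)] -> total=10
Click 3 (4,5) count=1: revealed 1 new [(4,5)] -> total=11
Click 4 (5,2) count=2: revealed 1 new [(5,2)] -> total=12

Answer: ###....
###....
###....
.......
.....#.
..#...#
.......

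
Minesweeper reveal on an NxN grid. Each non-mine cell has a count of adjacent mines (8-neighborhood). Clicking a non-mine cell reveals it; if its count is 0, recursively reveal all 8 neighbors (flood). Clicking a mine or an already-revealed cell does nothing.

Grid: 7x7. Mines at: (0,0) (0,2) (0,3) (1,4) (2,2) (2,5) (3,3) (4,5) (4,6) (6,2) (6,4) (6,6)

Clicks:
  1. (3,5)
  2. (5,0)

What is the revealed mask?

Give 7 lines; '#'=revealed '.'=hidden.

Click 1 (3,5) count=3: revealed 1 new [(3,5)] -> total=1
Click 2 (5,0) count=0: revealed 15 new [(1,0) (1,1) (2,0) (2,1) (3,0) (3,1) (3,2) (4,0) (4,1) (4,2) (5,0) (5,1) (5,2) (6,0) (6,1)] -> total=16

Answer: .......
##.....
##.....
###..#.
###....
###....
##.....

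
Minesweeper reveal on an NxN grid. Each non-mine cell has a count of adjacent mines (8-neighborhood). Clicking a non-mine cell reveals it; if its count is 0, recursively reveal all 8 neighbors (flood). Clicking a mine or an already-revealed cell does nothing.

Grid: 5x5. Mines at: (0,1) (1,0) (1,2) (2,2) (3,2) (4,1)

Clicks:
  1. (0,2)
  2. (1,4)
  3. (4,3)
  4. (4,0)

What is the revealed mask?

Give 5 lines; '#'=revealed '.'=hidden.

Click 1 (0,2) count=2: revealed 1 new [(0,2)] -> total=1
Click 2 (1,4) count=0: revealed 10 new [(0,3) (0,4) (1,3) (1,4) (2,3) (2,4) (3,3) (3,4) (4,3) (4,4)] -> total=11
Click 3 (4,3) count=1: revealed 0 new [(none)] -> total=11
Click 4 (4,0) count=1: revealed 1 new [(4,0)] -> total=12

Answer: ..###
...##
...##
...##
#..##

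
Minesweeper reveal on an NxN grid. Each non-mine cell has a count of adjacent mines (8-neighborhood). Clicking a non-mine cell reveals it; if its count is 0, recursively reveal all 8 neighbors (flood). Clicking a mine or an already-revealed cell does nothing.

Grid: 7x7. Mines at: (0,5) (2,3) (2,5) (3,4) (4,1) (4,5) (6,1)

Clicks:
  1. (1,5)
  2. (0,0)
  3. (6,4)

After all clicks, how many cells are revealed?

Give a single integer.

Click 1 (1,5) count=2: revealed 1 new [(1,5)] -> total=1
Click 2 (0,0) count=0: revealed 16 new [(0,0) (0,1) (0,2) (0,3) (0,4) (1,0) (1,1) (1,2) (1,3) (1,4) (2,0) (2,1) (2,2) (3,0) (3,1) (3,2)] -> total=17
Click 3 (6,4) count=0: revealed 13 new [(4,2) (4,3) (4,4) (5,2) (5,3) (5,4) (5,5) (5,6) (6,2) (6,3) (6,4) (6,5) (6,6)] -> total=30

Answer: 30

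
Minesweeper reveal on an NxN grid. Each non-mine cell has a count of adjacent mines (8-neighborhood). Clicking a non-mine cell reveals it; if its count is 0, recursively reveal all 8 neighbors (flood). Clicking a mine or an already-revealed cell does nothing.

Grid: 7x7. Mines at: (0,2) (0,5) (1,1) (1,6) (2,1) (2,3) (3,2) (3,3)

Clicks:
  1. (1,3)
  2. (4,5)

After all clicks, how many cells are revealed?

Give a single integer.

Answer: 30

Derivation:
Click 1 (1,3) count=2: revealed 1 new [(1,3)] -> total=1
Click 2 (4,5) count=0: revealed 29 new [(2,4) (2,5) (2,6) (3,0) (3,1) (3,4) (3,5) (3,6) (4,0) (4,1) (4,2) (4,3) (4,4) (4,5) (4,6) (5,0) (5,1) (5,2) (5,3) (5,4) (5,5) (5,6) (6,0) (6,1) (6,2) (6,3) (6,4) (6,5) (6,6)] -> total=30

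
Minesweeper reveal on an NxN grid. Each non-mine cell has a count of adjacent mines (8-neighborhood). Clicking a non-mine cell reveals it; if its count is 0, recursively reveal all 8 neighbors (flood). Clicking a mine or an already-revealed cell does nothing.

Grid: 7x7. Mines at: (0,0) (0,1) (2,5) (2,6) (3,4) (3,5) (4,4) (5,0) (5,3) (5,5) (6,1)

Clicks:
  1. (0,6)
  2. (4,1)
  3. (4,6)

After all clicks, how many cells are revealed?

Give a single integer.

Answer: 26

Derivation:
Click 1 (0,6) count=0: revealed 25 new [(0,2) (0,3) (0,4) (0,5) (0,6) (1,0) (1,1) (1,2) (1,3) (1,4) (1,5) (1,6) (2,0) (2,1) (2,2) (2,3) (2,4) (3,0) (3,1) (3,2) (3,3) (4,0) (4,1) (4,2) (4,3)] -> total=25
Click 2 (4,1) count=1: revealed 0 new [(none)] -> total=25
Click 3 (4,6) count=2: revealed 1 new [(4,6)] -> total=26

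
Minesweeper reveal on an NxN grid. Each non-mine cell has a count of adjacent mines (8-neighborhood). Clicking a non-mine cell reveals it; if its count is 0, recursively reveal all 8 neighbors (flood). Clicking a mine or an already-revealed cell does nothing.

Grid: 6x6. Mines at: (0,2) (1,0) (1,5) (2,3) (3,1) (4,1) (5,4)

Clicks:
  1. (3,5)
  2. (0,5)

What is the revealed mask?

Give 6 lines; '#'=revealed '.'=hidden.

Answer: .....#
......
....##
....##
....##
......

Derivation:
Click 1 (3,5) count=0: revealed 6 new [(2,4) (2,5) (3,4) (3,5) (4,4) (4,5)] -> total=6
Click 2 (0,5) count=1: revealed 1 new [(0,5)] -> total=7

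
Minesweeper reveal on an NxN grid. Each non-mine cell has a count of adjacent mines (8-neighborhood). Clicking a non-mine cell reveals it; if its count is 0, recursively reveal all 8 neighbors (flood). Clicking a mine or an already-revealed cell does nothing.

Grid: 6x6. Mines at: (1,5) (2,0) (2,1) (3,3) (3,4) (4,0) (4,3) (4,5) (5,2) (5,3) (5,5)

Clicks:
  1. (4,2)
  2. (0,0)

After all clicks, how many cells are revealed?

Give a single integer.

Answer: 14

Derivation:
Click 1 (4,2) count=4: revealed 1 new [(4,2)] -> total=1
Click 2 (0,0) count=0: revealed 13 new [(0,0) (0,1) (0,2) (0,3) (0,4) (1,0) (1,1) (1,2) (1,3) (1,4) (2,2) (2,3) (2,4)] -> total=14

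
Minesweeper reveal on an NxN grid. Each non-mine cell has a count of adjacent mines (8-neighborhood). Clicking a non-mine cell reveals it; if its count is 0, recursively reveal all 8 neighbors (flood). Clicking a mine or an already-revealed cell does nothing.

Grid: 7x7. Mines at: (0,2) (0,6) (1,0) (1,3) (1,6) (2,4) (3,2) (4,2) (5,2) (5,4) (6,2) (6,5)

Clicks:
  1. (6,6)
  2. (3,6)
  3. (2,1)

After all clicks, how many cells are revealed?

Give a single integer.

Click 1 (6,6) count=1: revealed 1 new [(6,6)] -> total=1
Click 2 (3,6) count=0: revealed 8 new [(2,5) (2,6) (3,5) (3,6) (4,5) (4,6) (5,5) (5,6)] -> total=9
Click 3 (2,1) count=2: revealed 1 new [(2,1)] -> total=10

Answer: 10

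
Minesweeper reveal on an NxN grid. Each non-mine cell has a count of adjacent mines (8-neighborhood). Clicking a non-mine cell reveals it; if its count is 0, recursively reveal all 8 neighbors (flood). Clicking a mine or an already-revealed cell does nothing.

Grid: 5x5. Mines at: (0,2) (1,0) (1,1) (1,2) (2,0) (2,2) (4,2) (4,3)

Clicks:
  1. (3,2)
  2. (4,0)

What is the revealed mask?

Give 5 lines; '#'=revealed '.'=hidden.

Click 1 (3,2) count=3: revealed 1 new [(3,2)] -> total=1
Click 2 (4,0) count=0: revealed 4 new [(3,0) (3,1) (4,0) (4,1)] -> total=5

Answer: .....
.....
.....
###..
##...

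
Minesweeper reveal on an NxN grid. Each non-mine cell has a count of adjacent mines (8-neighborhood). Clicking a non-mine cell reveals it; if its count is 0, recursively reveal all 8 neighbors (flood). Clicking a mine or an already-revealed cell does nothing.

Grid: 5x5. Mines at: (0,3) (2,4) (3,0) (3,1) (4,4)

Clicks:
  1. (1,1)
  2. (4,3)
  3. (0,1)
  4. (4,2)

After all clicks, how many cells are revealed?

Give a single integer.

Answer: 11

Derivation:
Click 1 (1,1) count=0: revealed 9 new [(0,0) (0,1) (0,2) (1,0) (1,1) (1,2) (2,0) (2,1) (2,2)] -> total=9
Click 2 (4,3) count=1: revealed 1 new [(4,3)] -> total=10
Click 3 (0,1) count=0: revealed 0 new [(none)] -> total=10
Click 4 (4,2) count=1: revealed 1 new [(4,2)] -> total=11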